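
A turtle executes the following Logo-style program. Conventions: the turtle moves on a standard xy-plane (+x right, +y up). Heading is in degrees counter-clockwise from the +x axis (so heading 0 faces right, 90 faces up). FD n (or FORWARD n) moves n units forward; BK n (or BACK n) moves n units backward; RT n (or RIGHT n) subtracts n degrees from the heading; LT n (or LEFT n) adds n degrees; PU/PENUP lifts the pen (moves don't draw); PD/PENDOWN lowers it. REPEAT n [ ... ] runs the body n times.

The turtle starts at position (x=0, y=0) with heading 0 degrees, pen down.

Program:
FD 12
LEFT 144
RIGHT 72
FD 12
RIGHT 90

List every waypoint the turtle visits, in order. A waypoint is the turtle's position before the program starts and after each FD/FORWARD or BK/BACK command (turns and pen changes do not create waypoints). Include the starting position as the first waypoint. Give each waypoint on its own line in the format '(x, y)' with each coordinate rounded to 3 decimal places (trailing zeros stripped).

Executing turtle program step by step:
Start: pos=(0,0), heading=0, pen down
FD 12: (0,0) -> (12,0) [heading=0, draw]
LT 144: heading 0 -> 144
RT 72: heading 144 -> 72
FD 12: (12,0) -> (15.708,11.413) [heading=72, draw]
RT 90: heading 72 -> 342
Final: pos=(15.708,11.413), heading=342, 2 segment(s) drawn
Waypoints (3 total):
(0, 0)
(12, 0)
(15.708, 11.413)

Answer: (0, 0)
(12, 0)
(15.708, 11.413)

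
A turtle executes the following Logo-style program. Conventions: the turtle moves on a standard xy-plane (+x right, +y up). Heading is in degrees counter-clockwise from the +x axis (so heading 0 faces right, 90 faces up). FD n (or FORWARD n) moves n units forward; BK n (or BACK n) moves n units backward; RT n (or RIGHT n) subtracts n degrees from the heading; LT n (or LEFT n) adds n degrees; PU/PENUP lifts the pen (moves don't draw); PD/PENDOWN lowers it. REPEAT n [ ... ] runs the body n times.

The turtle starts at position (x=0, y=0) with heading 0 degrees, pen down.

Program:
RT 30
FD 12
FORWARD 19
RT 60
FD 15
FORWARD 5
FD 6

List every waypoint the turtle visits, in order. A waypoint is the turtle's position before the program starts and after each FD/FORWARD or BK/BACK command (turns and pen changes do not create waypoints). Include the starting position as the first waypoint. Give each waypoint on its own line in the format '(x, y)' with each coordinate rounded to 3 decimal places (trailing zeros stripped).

Answer: (0, 0)
(10.392, -6)
(26.847, -15.5)
(26.847, -30.5)
(26.847, -35.5)
(26.847, -41.5)

Derivation:
Executing turtle program step by step:
Start: pos=(0,0), heading=0, pen down
RT 30: heading 0 -> 330
FD 12: (0,0) -> (10.392,-6) [heading=330, draw]
FD 19: (10.392,-6) -> (26.847,-15.5) [heading=330, draw]
RT 60: heading 330 -> 270
FD 15: (26.847,-15.5) -> (26.847,-30.5) [heading=270, draw]
FD 5: (26.847,-30.5) -> (26.847,-35.5) [heading=270, draw]
FD 6: (26.847,-35.5) -> (26.847,-41.5) [heading=270, draw]
Final: pos=(26.847,-41.5), heading=270, 5 segment(s) drawn
Waypoints (6 total):
(0, 0)
(10.392, -6)
(26.847, -15.5)
(26.847, -30.5)
(26.847, -35.5)
(26.847, -41.5)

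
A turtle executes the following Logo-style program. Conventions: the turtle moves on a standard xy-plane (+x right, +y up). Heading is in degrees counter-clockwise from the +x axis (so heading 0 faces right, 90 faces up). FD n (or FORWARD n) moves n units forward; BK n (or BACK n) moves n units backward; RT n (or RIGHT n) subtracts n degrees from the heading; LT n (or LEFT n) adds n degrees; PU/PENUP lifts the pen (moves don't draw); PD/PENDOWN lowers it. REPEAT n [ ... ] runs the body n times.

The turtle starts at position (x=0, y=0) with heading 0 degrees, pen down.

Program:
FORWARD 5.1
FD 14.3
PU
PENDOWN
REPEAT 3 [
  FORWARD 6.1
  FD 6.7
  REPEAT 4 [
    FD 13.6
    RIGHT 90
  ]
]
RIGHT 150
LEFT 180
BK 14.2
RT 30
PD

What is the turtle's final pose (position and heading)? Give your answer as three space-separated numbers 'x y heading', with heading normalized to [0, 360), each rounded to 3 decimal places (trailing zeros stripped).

Answer: 45.502 -7.1 0

Derivation:
Executing turtle program step by step:
Start: pos=(0,0), heading=0, pen down
FD 5.1: (0,0) -> (5.1,0) [heading=0, draw]
FD 14.3: (5.1,0) -> (19.4,0) [heading=0, draw]
PU: pen up
PD: pen down
REPEAT 3 [
  -- iteration 1/3 --
  FD 6.1: (19.4,0) -> (25.5,0) [heading=0, draw]
  FD 6.7: (25.5,0) -> (32.2,0) [heading=0, draw]
  REPEAT 4 [
    -- iteration 1/4 --
    FD 13.6: (32.2,0) -> (45.8,0) [heading=0, draw]
    RT 90: heading 0 -> 270
    -- iteration 2/4 --
    FD 13.6: (45.8,0) -> (45.8,-13.6) [heading=270, draw]
    RT 90: heading 270 -> 180
    -- iteration 3/4 --
    FD 13.6: (45.8,-13.6) -> (32.2,-13.6) [heading=180, draw]
    RT 90: heading 180 -> 90
    -- iteration 4/4 --
    FD 13.6: (32.2,-13.6) -> (32.2,0) [heading=90, draw]
    RT 90: heading 90 -> 0
  ]
  -- iteration 2/3 --
  FD 6.1: (32.2,0) -> (38.3,0) [heading=0, draw]
  FD 6.7: (38.3,0) -> (45,0) [heading=0, draw]
  REPEAT 4 [
    -- iteration 1/4 --
    FD 13.6: (45,0) -> (58.6,0) [heading=0, draw]
    RT 90: heading 0 -> 270
    -- iteration 2/4 --
    FD 13.6: (58.6,0) -> (58.6,-13.6) [heading=270, draw]
    RT 90: heading 270 -> 180
    -- iteration 3/4 --
    FD 13.6: (58.6,-13.6) -> (45,-13.6) [heading=180, draw]
    RT 90: heading 180 -> 90
    -- iteration 4/4 --
    FD 13.6: (45,-13.6) -> (45,0) [heading=90, draw]
    RT 90: heading 90 -> 0
  ]
  -- iteration 3/3 --
  FD 6.1: (45,0) -> (51.1,0) [heading=0, draw]
  FD 6.7: (51.1,0) -> (57.8,0) [heading=0, draw]
  REPEAT 4 [
    -- iteration 1/4 --
    FD 13.6: (57.8,0) -> (71.4,0) [heading=0, draw]
    RT 90: heading 0 -> 270
    -- iteration 2/4 --
    FD 13.6: (71.4,0) -> (71.4,-13.6) [heading=270, draw]
    RT 90: heading 270 -> 180
    -- iteration 3/4 --
    FD 13.6: (71.4,-13.6) -> (57.8,-13.6) [heading=180, draw]
    RT 90: heading 180 -> 90
    -- iteration 4/4 --
    FD 13.6: (57.8,-13.6) -> (57.8,0) [heading=90, draw]
    RT 90: heading 90 -> 0
  ]
]
RT 150: heading 0 -> 210
LT 180: heading 210 -> 30
BK 14.2: (57.8,0) -> (45.502,-7.1) [heading=30, draw]
RT 30: heading 30 -> 0
PD: pen down
Final: pos=(45.502,-7.1), heading=0, 21 segment(s) drawn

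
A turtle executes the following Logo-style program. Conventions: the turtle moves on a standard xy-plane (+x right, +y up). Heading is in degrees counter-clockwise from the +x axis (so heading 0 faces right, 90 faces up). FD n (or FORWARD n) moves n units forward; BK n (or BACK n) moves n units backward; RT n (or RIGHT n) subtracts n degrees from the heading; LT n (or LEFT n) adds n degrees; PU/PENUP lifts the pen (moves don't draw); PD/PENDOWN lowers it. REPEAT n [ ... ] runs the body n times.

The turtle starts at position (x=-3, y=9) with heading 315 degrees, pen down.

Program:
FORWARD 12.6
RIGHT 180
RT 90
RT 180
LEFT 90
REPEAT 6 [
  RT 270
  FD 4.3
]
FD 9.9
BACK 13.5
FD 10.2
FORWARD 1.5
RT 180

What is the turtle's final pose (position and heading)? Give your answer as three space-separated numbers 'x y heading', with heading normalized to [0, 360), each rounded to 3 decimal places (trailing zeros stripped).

Executing turtle program step by step:
Start: pos=(-3,9), heading=315, pen down
FD 12.6: (-3,9) -> (5.91,0.09) [heading=315, draw]
RT 180: heading 315 -> 135
RT 90: heading 135 -> 45
RT 180: heading 45 -> 225
LT 90: heading 225 -> 315
REPEAT 6 [
  -- iteration 1/6 --
  RT 270: heading 315 -> 45
  FD 4.3: (5.91,0.09) -> (8.95,3.131) [heading=45, draw]
  -- iteration 2/6 --
  RT 270: heading 45 -> 135
  FD 4.3: (8.95,3.131) -> (5.91,6.172) [heading=135, draw]
  -- iteration 3/6 --
  RT 270: heading 135 -> 225
  FD 4.3: (5.91,6.172) -> (2.869,3.131) [heading=225, draw]
  -- iteration 4/6 --
  RT 270: heading 225 -> 315
  FD 4.3: (2.869,3.131) -> (5.91,0.09) [heading=315, draw]
  -- iteration 5/6 --
  RT 270: heading 315 -> 45
  FD 4.3: (5.91,0.09) -> (8.95,3.131) [heading=45, draw]
  -- iteration 6/6 --
  RT 270: heading 45 -> 135
  FD 4.3: (8.95,3.131) -> (5.91,6.172) [heading=135, draw]
]
FD 9.9: (5.91,6.172) -> (-1.091,13.172) [heading=135, draw]
BK 13.5: (-1.091,13.172) -> (8.455,3.626) [heading=135, draw]
FD 10.2: (8.455,3.626) -> (1.243,10.838) [heading=135, draw]
FD 1.5: (1.243,10.838) -> (0.182,11.899) [heading=135, draw]
RT 180: heading 135 -> 315
Final: pos=(0.182,11.899), heading=315, 11 segment(s) drawn

Answer: 0.182 11.899 315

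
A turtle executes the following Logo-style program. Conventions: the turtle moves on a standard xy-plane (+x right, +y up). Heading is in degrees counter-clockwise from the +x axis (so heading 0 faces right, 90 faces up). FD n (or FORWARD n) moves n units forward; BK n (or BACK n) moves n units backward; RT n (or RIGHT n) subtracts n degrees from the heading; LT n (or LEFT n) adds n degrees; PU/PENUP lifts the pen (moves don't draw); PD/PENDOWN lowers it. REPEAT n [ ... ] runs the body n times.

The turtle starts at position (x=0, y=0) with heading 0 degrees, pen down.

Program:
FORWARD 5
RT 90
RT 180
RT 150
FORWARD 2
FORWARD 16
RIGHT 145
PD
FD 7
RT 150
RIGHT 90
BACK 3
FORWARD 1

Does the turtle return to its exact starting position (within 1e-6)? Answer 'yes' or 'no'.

Answer: no

Derivation:
Executing turtle program step by step:
Start: pos=(0,0), heading=0, pen down
FD 5: (0,0) -> (5,0) [heading=0, draw]
RT 90: heading 0 -> 270
RT 180: heading 270 -> 90
RT 150: heading 90 -> 300
FD 2: (5,0) -> (6,-1.732) [heading=300, draw]
FD 16: (6,-1.732) -> (14,-15.588) [heading=300, draw]
RT 145: heading 300 -> 155
PD: pen down
FD 7: (14,-15.588) -> (7.656,-12.63) [heading=155, draw]
RT 150: heading 155 -> 5
RT 90: heading 5 -> 275
BK 3: (7.656,-12.63) -> (7.394,-9.642) [heading=275, draw]
FD 1: (7.394,-9.642) -> (7.482,-10.638) [heading=275, draw]
Final: pos=(7.482,-10.638), heading=275, 6 segment(s) drawn

Start position: (0, 0)
Final position: (7.482, -10.638)
Distance = 13.005; >= 1e-6 -> NOT closed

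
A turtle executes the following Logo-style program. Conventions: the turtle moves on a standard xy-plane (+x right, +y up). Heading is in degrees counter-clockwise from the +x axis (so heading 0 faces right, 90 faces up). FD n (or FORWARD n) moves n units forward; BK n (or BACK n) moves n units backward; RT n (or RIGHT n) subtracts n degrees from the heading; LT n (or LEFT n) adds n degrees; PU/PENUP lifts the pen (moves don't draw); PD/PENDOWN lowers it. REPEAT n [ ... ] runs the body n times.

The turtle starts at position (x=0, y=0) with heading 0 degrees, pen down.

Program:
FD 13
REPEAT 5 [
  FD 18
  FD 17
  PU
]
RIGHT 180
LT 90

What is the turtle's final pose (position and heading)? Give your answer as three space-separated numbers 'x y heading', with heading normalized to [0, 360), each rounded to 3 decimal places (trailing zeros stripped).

Answer: 188 0 270

Derivation:
Executing turtle program step by step:
Start: pos=(0,0), heading=0, pen down
FD 13: (0,0) -> (13,0) [heading=0, draw]
REPEAT 5 [
  -- iteration 1/5 --
  FD 18: (13,0) -> (31,0) [heading=0, draw]
  FD 17: (31,0) -> (48,0) [heading=0, draw]
  PU: pen up
  -- iteration 2/5 --
  FD 18: (48,0) -> (66,0) [heading=0, move]
  FD 17: (66,0) -> (83,0) [heading=0, move]
  PU: pen up
  -- iteration 3/5 --
  FD 18: (83,0) -> (101,0) [heading=0, move]
  FD 17: (101,0) -> (118,0) [heading=0, move]
  PU: pen up
  -- iteration 4/5 --
  FD 18: (118,0) -> (136,0) [heading=0, move]
  FD 17: (136,0) -> (153,0) [heading=0, move]
  PU: pen up
  -- iteration 5/5 --
  FD 18: (153,0) -> (171,0) [heading=0, move]
  FD 17: (171,0) -> (188,0) [heading=0, move]
  PU: pen up
]
RT 180: heading 0 -> 180
LT 90: heading 180 -> 270
Final: pos=(188,0), heading=270, 3 segment(s) drawn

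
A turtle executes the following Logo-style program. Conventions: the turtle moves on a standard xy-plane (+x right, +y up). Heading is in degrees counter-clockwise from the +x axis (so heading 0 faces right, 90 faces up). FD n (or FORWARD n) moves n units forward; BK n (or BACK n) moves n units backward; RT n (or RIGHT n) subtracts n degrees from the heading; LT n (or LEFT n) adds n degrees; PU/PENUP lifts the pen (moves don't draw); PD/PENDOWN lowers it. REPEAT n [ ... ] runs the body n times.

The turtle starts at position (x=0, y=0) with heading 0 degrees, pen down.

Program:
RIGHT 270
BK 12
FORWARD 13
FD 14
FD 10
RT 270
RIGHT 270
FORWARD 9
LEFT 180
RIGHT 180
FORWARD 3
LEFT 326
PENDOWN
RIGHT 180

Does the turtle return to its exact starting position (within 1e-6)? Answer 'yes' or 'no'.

Answer: no

Derivation:
Executing turtle program step by step:
Start: pos=(0,0), heading=0, pen down
RT 270: heading 0 -> 90
BK 12: (0,0) -> (0,-12) [heading=90, draw]
FD 13: (0,-12) -> (0,1) [heading=90, draw]
FD 14: (0,1) -> (0,15) [heading=90, draw]
FD 10: (0,15) -> (0,25) [heading=90, draw]
RT 270: heading 90 -> 180
RT 270: heading 180 -> 270
FD 9: (0,25) -> (0,16) [heading=270, draw]
LT 180: heading 270 -> 90
RT 180: heading 90 -> 270
FD 3: (0,16) -> (0,13) [heading=270, draw]
LT 326: heading 270 -> 236
PD: pen down
RT 180: heading 236 -> 56
Final: pos=(0,13), heading=56, 6 segment(s) drawn

Start position: (0, 0)
Final position: (0, 13)
Distance = 13; >= 1e-6 -> NOT closed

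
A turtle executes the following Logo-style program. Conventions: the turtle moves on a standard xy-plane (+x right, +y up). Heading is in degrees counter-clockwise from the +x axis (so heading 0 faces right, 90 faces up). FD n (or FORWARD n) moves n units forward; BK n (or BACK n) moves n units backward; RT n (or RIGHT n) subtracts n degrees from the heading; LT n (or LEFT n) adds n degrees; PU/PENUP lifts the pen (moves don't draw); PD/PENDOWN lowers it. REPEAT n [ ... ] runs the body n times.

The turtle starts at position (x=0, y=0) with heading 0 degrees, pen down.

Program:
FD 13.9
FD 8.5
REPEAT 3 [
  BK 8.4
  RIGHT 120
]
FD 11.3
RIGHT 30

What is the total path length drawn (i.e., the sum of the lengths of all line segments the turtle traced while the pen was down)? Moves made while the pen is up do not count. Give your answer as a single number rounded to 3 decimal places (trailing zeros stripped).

Executing turtle program step by step:
Start: pos=(0,0), heading=0, pen down
FD 13.9: (0,0) -> (13.9,0) [heading=0, draw]
FD 8.5: (13.9,0) -> (22.4,0) [heading=0, draw]
REPEAT 3 [
  -- iteration 1/3 --
  BK 8.4: (22.4,0) -> (14,0) [heading=0, draw]
  RT 120: heading 0 -> 240
  -- iteration 2/3 --
  BK 8.4: (14,0) -> (18.2,7.275) [heading=240, draw]
  RT 120: heading 240 -> 120
  -- iteration 3/3 --
  BK 8.4: (18.2,7.275) -> (22.4,0) [heading=120, draw]
  RT 120: heading 120 -> 0
]
FD 11.3: (22.4,0) -> (33.7,0) [heading=0, draw]
RT 30: heading 0 -> 330
Final: pos=(33.7,0), heading=330, 6 segment(s) drawn

Segment lengths:
  seg 1: (0,0) -> (13.9,0), length = 13.9
  seg 2: (13.9,0) -> (22.4,0), length = 8.5
  seg 3: (22.4,0) -> (14,0), length = 8.4
  seg 4: (14,0) -> (18.2,7.275), length = 8.4
  seg 5: (18.2,7.275) -> (22.4,0), length = 8.4
  seg 6: (22.4,0) -> (33.7,0), length = 11.3
Total = 58.9

Answer: 58.9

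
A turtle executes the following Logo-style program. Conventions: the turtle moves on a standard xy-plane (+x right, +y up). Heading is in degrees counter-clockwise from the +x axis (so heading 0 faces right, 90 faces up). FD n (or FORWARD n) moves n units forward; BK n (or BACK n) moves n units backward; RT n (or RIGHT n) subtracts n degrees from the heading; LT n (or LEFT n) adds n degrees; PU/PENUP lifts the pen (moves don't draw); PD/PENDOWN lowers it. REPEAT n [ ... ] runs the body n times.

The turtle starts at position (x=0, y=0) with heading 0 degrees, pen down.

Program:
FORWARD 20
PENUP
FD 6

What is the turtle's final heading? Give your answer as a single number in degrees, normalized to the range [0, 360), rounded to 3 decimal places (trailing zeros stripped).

Executing turtle program step by step:
Start: pos=(0,0), heading=0, pen down
FD 20: (0,0) -> (20,0) [heading=0, draw]
PU: pen up
FD 6: (20,0) -> (26,0) [heading=0, move]
Final: pos=(26,0), heading=0, 1 segment(s) drawn

Answer: 0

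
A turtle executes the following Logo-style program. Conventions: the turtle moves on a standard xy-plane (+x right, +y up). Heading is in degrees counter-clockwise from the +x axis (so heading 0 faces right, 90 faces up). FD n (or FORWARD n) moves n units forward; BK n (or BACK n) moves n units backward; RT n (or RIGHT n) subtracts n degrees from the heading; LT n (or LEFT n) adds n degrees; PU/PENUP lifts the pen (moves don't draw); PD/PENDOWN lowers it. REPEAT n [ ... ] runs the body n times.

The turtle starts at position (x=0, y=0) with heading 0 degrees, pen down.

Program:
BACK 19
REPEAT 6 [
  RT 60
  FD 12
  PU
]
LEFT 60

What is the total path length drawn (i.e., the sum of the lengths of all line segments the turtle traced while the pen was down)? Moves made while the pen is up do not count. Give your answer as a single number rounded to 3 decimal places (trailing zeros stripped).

Executing turtle program step by step:
Start: pos=(0,0), heading=0, pen down
BK 19: (0,0) -> (-19,0) [heading=0, draw]
REPEAT 6 [
  -- iteration 1/6 --
  RT 60: heading 0 -> 300
  FD 12: (-19,0) -> (-13,-10.392) [heading=300, draw]
  PU: pen up
  -- iteration 2/6 --
  RT 60: heading 300 -> 240
  FD 12: (-13,-10.392) -> (-19,-20.785) [heading=240, move]
  PU: pen up
  -- iteration 3/6 --
  RT 60: heading 240 -> 180
  FD 12: (-19,-20.785) -> (-31,-20.785) [heading=180, move]
  PU: pen up
  -- iteration 4/6 --
  RT 60: heading 180 -> 120
  FD 12: (-31,-20.785) -> (-37,-10.392) [heading=120, move]
  PU: pen up
  -- iteration 5/6 --
  RT 60: heading 120 -> 60
  FD 12: (-37,-10.392) -> (-31,0) [heading=60, move]
  PU: pen up
  -- iteration 6/6 --
  RT 60: heading 60 -> 0
  FD 12: (-31,0) -> (-19,0) [heading=0, move]
  PU: pen up
]
LT 60: heading 0 -> 60
Final: pos=(-19,0), heading=60, 2 segment(s) drawn

Segment lengths:
  seg 1: (0,0) -> (-19,0), length = 19
  seg 2: (-19,0) -> (-13,-10.392), length = 12
Total = 31

Answer: 31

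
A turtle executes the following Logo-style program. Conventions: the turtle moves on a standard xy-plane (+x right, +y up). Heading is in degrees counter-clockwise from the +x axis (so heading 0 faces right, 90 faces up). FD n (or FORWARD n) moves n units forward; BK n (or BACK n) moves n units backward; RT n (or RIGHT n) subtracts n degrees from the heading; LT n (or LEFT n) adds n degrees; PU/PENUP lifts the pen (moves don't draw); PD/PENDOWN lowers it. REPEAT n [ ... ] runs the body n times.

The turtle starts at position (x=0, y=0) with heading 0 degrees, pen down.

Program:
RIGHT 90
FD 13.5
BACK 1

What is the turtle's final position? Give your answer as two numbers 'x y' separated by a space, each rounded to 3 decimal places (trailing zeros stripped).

Executing turtle program step by step:
Start: pos=(0,0), heading=0, pen down
RT 90: heading 0 -> 270
FD 13.5: (0,0) -> (0,-13.5) [heading=270, draw]
BK 1: (0,-13.5) -> (0,-12.5) [heading=270, draw]
Final: pos=(0,-12.5), heading=270, 2 segment(s) drawn

Answer: 0 -12.5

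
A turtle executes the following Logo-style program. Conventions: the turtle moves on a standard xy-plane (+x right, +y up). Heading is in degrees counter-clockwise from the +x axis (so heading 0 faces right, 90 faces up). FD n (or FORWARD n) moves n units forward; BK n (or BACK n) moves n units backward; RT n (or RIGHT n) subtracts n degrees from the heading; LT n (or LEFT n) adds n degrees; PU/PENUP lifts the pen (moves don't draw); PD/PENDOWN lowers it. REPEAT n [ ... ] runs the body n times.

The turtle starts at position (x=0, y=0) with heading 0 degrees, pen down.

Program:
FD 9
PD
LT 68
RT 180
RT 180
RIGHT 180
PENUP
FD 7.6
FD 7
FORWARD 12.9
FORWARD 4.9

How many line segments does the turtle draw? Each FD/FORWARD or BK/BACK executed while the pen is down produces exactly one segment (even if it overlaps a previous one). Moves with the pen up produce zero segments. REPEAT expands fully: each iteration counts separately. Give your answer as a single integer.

Answer: 1

Derivation:
Executing turtle program step by step:
Start: pos=(0,0), heading=0, pen down
FD 9: (0,0) -> (9,0) [heading=0, draw]
PD: pen down
LT 68: heading 0 -> 68
RT 180: heading 68 -> 248
RT 180: heading 248 -> 68
RT 180: heading 68 -> 248
PU: pen up
FD 7.6: (9,0) -> (6.153,-7.047) [heading=248, move]
FD 7: (6.153,-7.047) -> (3.531,-13.537) [heading=248, move]
FD 12.9: (3.531,-13.537) -> (-1.302,-25.498) [heading=248, move]
FD 4.9: (-1.302,-25.498) -> (-3.137,-30.041) [heading=248, move]
Final: pos=(-3.137,-30.041), heading=248, 1 segment(s) drawn
Segments drawn: 1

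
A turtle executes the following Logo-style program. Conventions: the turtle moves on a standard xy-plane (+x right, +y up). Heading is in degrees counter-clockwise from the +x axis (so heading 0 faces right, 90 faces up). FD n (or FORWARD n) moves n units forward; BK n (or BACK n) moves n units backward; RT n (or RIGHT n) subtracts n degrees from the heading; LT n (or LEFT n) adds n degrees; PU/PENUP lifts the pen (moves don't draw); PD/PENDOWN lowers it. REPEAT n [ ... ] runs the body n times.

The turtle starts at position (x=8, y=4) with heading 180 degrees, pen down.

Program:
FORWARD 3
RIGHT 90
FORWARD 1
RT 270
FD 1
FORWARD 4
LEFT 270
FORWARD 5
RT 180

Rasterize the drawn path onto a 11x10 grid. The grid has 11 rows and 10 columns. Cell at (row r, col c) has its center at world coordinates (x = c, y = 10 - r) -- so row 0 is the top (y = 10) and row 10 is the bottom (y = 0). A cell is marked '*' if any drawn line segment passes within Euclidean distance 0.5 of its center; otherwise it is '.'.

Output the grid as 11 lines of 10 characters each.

Segment 0: (8,4) -> (5,4)
Segment 1: (5,4) -> (5,5)
Segment 2: (5,5) -> (4,5)
Segment 3: (4,5) -> (0,5)
Segment 4: (0,5) -> (0,10)

Answer: *.........
*.........
*.........
*.........
*.........
******....
.....****.
..........
..........
..........
..........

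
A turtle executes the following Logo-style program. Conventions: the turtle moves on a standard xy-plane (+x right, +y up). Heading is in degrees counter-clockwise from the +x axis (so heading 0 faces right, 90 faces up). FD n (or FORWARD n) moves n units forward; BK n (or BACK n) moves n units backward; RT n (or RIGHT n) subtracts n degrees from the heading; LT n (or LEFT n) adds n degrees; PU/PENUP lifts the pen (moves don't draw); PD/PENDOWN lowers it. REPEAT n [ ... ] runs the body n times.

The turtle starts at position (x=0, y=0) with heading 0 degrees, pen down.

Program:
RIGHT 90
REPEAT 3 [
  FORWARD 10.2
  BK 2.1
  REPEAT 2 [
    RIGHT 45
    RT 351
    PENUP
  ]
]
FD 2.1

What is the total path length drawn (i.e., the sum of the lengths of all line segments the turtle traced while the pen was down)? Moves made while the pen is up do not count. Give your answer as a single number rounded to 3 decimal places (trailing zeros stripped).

Executing turtle program step by step:
Start: pos=(0,0), heading=0, pen down
RT 90: heading 0 -> 270
REPEAT 3 [
  -- iteration 1/3 --
  FD 10.2: (0,0) -> (0,-10.2) [heading=270, draw]
  BK 2.1: (0,-10.2) -> (0,-8.1) [heading=270, draw]
  REPEAT 2 [
    -- iteration 1/2 --
    RT 45: heading 270 -> 225
    RT 351: heading 225 -> 234
    PU: pen up
    -- iteration 2/2 --
    RT 45: heading 234 -> 189
    RT 351: heading 189 -> 198
    PU: pen up
  ]
  -- iteration 2/3 --
  FD 10.2: (0,-8.1) -> (-9.701,-11.252) [heading=198, move]
  BK 2.1: (-9.701,-11.252) -> (-7.704,-10.603) [heading=198, move]
  REPEAT 2 [
    -- iteration 1/2 --
    RT 45: heading 198 -> 153
    RT 351: heading 153 -> 162
    PU: pen up
    -- iteration 2/2 --
    RT 45: heading 162 -> 117
    RT 351: heading 117 -> 126
    PU: pen up
  ]
  -- iteration 3/3 --
  FD 10.2: (-7.704,-10.603) -> (-13.699,-2.351) [heading=126, move]
  BK 2.1: (-13.699,-2.351) -> (-12.465,-4.05) [heading=126, move]
  REPEAT 2 [
    -- iteration 1/2 --
    RT 45: heading 126 -> 81
    RT 351: heading 81 -> 90
    PU: pen up
    -- iteration 2/2 --
    RT 45: heading 90 -> 45
    RT 351: heading 45 -> 54
    PU: pen up
  ]
]
FD 2.1: (-12.465,-4.05) -> (-11.23,-2.351) [heading=54, move]
Final: pos=(-11.23,-2.351), heading=54, 2 segment(s) drawn

Segment lengths:
  seg 1: (0,0) -> (0,-10.2), length = 10.2
  seg 2: (0,-10.2) -> (0,-8.1), length = 2.1
Total = 12.3

Answer: 12.3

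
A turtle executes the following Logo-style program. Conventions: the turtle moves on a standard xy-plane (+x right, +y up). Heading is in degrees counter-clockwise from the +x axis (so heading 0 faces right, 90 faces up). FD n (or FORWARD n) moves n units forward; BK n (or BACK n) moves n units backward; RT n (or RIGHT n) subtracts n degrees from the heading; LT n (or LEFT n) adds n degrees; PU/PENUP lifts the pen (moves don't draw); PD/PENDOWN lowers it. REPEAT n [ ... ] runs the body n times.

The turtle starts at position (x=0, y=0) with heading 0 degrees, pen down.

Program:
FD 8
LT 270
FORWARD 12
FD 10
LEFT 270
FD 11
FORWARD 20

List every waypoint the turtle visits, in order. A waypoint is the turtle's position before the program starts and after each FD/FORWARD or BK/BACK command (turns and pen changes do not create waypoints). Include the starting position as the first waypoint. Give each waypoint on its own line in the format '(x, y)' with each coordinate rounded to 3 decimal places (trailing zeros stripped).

Answer: (0, 0)
(8, 0)
(8, -12)
(8, -22)
(-3, -22)
(-23, -22)

Derivation:
Executing turtle program step by step:
Start: pos=(0,0), heading=0, pen down
FD 8: (0,0) -> (8,0) [heading=0, draw]
LT 270: heading 0 -> 270
FD 12: (8,0) -> (8,-12) [heading=270, draw]
FD 10: (8,-12) -> (8,-22) [heading=270, draw]
LT 270: heading 270 -> 180
FD 11: (8,-22) -> (-3,-22) [heading=180, draw]
FD 20: (-3,-22) -> (-23,-22) [heading=180, draw]
Final: pos=(-23,-22), heading=180, 5 segment(s) drawn
Waypoints (6 total):
(0, 0)
(8, 0)
(8, -12)
(8, -22)
(-3, -22)
(-23, -22)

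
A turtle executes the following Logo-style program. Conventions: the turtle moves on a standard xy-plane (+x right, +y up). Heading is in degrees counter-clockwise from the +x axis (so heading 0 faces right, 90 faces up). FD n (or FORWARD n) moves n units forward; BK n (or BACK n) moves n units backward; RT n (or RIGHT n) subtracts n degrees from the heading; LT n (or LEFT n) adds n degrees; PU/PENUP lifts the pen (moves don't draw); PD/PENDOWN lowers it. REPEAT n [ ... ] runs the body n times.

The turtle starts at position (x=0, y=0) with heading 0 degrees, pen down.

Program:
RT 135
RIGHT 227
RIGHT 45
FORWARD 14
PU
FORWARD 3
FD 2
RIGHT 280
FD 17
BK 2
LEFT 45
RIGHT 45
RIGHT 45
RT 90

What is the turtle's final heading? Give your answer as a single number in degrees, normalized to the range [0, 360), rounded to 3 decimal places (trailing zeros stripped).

Executing turtle program step by step:
Start: pos=(0,0), heading=0, pen down
RT 135: heading 0 -> 225
RT 227: heading 225 -> 358
RT 45: heading 358 -> 313
FD 14: (0,0) -> (9.548,-10.239) [heading=313, draw]
PU: pen up
FD 3: (9.548,-10.239) -> (11.594,-12.433) [heading=313, move]
FD 2: (11.594,-12.433) -> (12.958,-13.896) [heading=313, move]
RT 280: heading 313 -> 33
FD 17: (12.958,-13.896) -> (27.215,-4.637) [heading=33, move]
BK 2: (27.215,-4.637) -> (25.538,-5.726) [heading=33, move]
LT 45: heading 33 -> 78
RT 45: heading 78 -> 33
RT 45: heading 33 -> 348
RT 90: heading 348 -> 258
Final: pos=(25.538,-5.726), heading=258, 1 segment(s) drawn

Answer: 258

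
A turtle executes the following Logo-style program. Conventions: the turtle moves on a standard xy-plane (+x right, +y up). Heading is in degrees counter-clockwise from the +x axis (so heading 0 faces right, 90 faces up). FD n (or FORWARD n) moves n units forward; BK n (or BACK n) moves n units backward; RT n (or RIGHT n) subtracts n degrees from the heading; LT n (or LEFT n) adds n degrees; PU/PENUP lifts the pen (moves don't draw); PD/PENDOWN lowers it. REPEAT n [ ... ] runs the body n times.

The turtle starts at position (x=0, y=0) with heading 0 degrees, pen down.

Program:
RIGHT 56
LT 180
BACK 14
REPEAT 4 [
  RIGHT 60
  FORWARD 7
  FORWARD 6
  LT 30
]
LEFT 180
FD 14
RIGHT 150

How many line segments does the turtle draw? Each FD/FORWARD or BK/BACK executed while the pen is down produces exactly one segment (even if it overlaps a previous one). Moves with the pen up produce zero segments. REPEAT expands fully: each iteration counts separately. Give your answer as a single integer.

Executing turtle program step by step:
Start: pos=(0,0), heading=0, pen down
RT 56: heading 0 -> 304
LT 180: heading 304 -> 124
BK 14: (0,0) -> (7.829,-11.607) [heading=124, draw]
REPEAT 4 [
  -- iteration 1/4 --
  RT 60: heading 124 -> 64
  FD 7: (7.829,-11.607) -> (10.897,-5.315) [heading=64, draw]
  FD 6: (10.897,-5.315) -> (13.528,0.078) [heading=64, draw]
  LT 30: heading 64 -> 94
  -- iteration 2/4 --
  RT 60: heading 94 -> 34
  FD 7: (13.528,0.078) -> (19.331,3.992) [heading=34, draw]
  FD 6: (19.331,3.992) -> (24.305,7.347) [heading=34, draw]
  LT 30: heading 34 -> 64
  -- iteration 3/4 --
  RT 60: heading 64 -> 4
  FD 7: (24.305,7.347) -> (31.288,7.836) [heading=4, draw]
  FD 6: (31.288,7.836) -> (37.273,8.254) [heading=4, draw]
  LT 30: heading 4 -> 34
  -- iteration 4/4 --
  RT 60: heading 34 -> 334
  FD 7: (37.273,8.254) -> (43.565,5.186) [heading=334, draw]
  FD 6: (43.565,5.186) -> (48.958,2.555) [heading=334, draw]
  LT 30: heading 334 -> 4
]
LT 180: heading 4 -> 184
FD 14: (48.958,2.555) -> (34.992,1.579) [heading=184, draw]
RT 150: heading 184 -> 34
Final: pos=(34.992,1.579), heading=34, 10 segment(s) drawn
Segments drawn: 10

Answer: 10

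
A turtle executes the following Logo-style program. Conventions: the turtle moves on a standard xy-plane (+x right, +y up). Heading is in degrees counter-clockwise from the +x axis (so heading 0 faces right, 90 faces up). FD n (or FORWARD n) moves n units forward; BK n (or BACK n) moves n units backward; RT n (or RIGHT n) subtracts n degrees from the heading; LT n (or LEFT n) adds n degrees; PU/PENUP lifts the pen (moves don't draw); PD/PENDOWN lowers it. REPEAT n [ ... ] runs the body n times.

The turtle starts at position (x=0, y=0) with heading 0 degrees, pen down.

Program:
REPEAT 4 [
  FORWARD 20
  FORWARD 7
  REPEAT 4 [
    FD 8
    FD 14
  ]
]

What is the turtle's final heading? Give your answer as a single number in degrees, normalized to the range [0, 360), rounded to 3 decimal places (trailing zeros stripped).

Answer: 0

Derivation:
Executing turtle program step by step:
Start: pos=(0,0), heading=0, pen down
REPEAT 4 [
  -- iteration 1/4 --
  FD 20: (0,0) -> (20,0) [heading=0, draw]
  FD 7: (20,0) -> (27,0) [heading=0, draw]
  REPEAT 4 [
    -- iteration 1/4 --
    FD 8: (27,0) -> (35,0) [heading=0, draw]
    FD 14: (35,0) -> (49,0) [heading=0, draw]
    -- iteration 2/4 --
    FD 8: (49,0) -> (57,0) [heading=0, draw]
    FD 14: (57,0) -> (71,0) [heading=0, draw]
    -- iteration 3/4 --
    FD 8: (71,0) -> (79,0) [heading=0, draw]
    FD 14: (79,0) -> (93,0) [heading=0, draw]
    -- iteration 4/4 --
    FD 8: (93,0) -> (101,0) [heading=0, draw]
    FD 14: (101,0) -> (115,0) [heading=0, draw]
  ]
  -- iteration 2/4 --
  FD 20: (115,0) -> (135,0) [heading=0, draw]
  FD 7: (135,0) -> (142,0) [heading=0, draw]
  REPEAT 4 [
    -- iteration 1/4 --
    FD 8: (142,0) -> (150,0) [heading=0, draw]
    FD 14: (150,0) -> (164,0) [heading=0, draw]
    -- iteration 2/4 --
    FD 8: (164,0) -> (172,0) [heading=0, draw]
    FD 14: (172,0) -> (186,0) [heading=0, draw]
    -- iteration 3/4 --
    FD 8: (186,0) -> (194,0) [heading=0, draw]
    FD 14: (194,0) -> (208,0) [heading=0, draw]
    -- iteration 4/4 --
    FD 8: (208,0) -> (216,0) [heading=0, draw]
    FD 14: (216,0) -> (230,0) [heading=0, draw]
  ]
  -- iteration 3/4 --
  FD 20: (230,0) -> (250,0) [heading=0, draw]
  FD 7: (250,0) -> (257,0) [heading=0, draw]
  REPEAT 4 [
    -- iteration 1/4 --
    FD 8: (257,0) -> (265,0) [heading=0, draw]
    FD 14: (265,0) -> (279,0) [heading=0, draw]
    -- iteration 2/4 --
    FD 8: (279,0) -> (287,0) [heading=0, draw]
    FD 14: (287,0) -> (301,0) [heading=0, draw]
    -- iteration 3/4 --
    FD 8: (301,0) -> (309,0) [heading=0, draw]
    FD 14: (309,0) -> (323,0) [heading=0, draw]
    -- iteration 4/4 --
    FD 8: (323,0) -> (331,0) [heading=0, draw]
    FD 14: (331,0) -> (345,0) [heading=0, draw]
  ]
  -- iteration 4/4 --
  FD 20: (345,0) -> (365,0) [heading=0, draw]
  FD 7: (365,0) -> (372,0) [heading=0, draw]
  REPEAT 4 [
    -- iteration 1/4 --
    FD 8: (372,0) -> (380,0) [heading=0, draw]
    FD 14: (380,0) -> (394,0) [heading=0, draw]
    -- iteration 2/4 --
    FD 8: (394,0) -> (402,0) [heading=0, draw]
    FD 14: (402,0) -> (416,0) [heading=0, draw]
    -- iteration 3/4 --
    FD 8: (416,0) -> (424,0) [heading=0, draw]
    FD 14: (424,0) -> (438,0) [heading=0, draw]
    -- iteration 4/4 --
    FD 8: (438,0) -> (446,0) [heading=0, draw]
    FD 14: (446,0) -> (460,0) [heading=0, draw]
  ]
]
Final: pos=(460,0), heading=0, 40 segment(s) drawn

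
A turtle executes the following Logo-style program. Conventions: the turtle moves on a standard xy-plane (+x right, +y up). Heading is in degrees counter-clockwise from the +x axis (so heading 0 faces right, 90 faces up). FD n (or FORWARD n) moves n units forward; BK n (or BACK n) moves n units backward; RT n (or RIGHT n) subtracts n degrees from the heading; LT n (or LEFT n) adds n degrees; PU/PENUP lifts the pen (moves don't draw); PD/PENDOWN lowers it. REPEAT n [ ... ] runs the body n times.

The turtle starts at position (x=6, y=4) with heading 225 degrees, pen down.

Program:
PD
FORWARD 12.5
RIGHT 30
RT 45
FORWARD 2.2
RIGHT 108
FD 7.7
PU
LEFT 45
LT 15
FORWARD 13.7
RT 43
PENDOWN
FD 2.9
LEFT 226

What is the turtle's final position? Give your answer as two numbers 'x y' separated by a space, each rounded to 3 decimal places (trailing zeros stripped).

Executing turtle program step by step:
Start: pos=(6,4), heading=225, pen down
PD: pen down
FD 12.5: (6,4) -> (-2.839,-4.839) [heading=225, draw]
RT 30: heading 225 -> 195
RT 45: heading 195 -> 150
FD 2.2: (-2.839,-4.839) -> (-4.744,-3.739) [heading=150, draw]
RT 108: heading 150 -> 42
FD 7.7: (-4.744,-3.739) -> (0.978,1.413) [heading=42, draw]
PU: pen up
LT 45: heading 42 -> 87
LT 15: heading 87 -> 102
FD 13.7: (0.978,1.413) -> (-1.87,14.814) [heading=102, move]
RT 43: heading 102 -> 59
PD: pen down
FD 2.9: (-1.87,14.814) -> (-0.377,17.3) [heading=59, draw]
LT 226: heading 59 -> 285
Final: pos=(-0.377,17.3), heading=285, 4 segment(s) drawn

Answer: -0.377 17.3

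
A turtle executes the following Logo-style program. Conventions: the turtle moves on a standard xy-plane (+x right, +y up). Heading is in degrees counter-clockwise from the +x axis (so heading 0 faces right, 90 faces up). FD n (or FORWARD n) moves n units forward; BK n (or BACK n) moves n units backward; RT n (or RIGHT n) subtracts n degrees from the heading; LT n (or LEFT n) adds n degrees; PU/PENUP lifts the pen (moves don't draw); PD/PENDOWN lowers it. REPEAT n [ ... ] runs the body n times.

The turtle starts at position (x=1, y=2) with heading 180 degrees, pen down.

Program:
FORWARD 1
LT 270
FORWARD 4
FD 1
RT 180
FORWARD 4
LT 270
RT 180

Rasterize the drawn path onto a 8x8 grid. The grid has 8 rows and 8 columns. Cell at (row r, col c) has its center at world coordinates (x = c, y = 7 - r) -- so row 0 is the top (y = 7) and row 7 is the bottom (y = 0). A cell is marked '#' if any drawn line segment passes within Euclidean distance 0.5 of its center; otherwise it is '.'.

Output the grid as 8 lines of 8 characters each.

Segment 0: (1,2) -> (0,2)
Segment 1: (0,2) -> (0,6)
Segment 2: (0,6) -> (0,7)
Segment 3: (0,7) -> (0,3)

Answer: #.......
#.......
#.......
#.......
#.......
##......
........
........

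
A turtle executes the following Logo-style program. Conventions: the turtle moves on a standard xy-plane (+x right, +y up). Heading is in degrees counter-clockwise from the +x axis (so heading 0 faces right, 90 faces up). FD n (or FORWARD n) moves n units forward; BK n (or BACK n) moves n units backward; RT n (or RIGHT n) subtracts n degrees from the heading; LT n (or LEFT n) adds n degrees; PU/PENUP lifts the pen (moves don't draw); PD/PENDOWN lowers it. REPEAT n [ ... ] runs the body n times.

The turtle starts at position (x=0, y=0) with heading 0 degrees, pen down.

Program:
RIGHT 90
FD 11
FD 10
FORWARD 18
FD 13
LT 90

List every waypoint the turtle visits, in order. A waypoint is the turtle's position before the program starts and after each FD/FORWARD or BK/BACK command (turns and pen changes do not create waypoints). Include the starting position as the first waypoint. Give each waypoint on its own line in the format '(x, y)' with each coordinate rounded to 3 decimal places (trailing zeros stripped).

Answer: (0, 0)
(0, -11)
(0, -21)
(0, -39)
(0, -52)

Derivation:
Executing turtle program step by step:
Start: pos=(0,0), heading=0, pen down
RT 90: heading 0 -> 270
FD 11: (0,0) -> (0,-11) [heading=270, draw]
FD 10: (0,-11) -> (0,-21) [heading=270, draw]
FD 18: (0,-21) -> (0,-39) [heading=270, draw]
FD 13: (0,-39) -> (0,-52) [heading=270, draw]
LT 90: heading 270 -> 0
Final: pos=(0,-52), heading=0, 4 segment(s) drawn
Waypoints (5 total):
(0, 0)
(0, -11)
(0, -21)
(0, -39)
(0, -52)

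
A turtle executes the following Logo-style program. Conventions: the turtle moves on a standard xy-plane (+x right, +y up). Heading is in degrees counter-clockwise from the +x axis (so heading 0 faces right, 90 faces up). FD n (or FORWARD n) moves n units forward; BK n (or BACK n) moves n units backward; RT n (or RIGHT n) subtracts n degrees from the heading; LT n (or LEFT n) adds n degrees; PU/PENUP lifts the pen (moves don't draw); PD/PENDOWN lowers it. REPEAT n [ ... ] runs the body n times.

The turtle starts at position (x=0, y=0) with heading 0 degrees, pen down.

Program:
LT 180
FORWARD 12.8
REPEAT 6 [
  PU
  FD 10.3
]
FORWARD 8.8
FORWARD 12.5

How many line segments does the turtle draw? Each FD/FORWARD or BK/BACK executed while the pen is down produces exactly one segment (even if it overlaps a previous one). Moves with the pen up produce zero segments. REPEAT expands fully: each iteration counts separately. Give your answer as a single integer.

Executing turtle program step by step:
Start: pos=(0,0), heading=0, pen down
LT 180: heading 0 -> 180
FD 12.8: (0,0) -> (-12.8,0) [heading=180, draw]
REPEAT 6 [
  -- iteration 1/6 --
  PU: pen up
  FD 10.3: (-12.8,0) -> (-23.1,0) [heading=180, move]
  -- iteration 2/6 --
  PU: pen up
  FD 10.3: (-23.1,0) -> (-33.4,0) [heading=180, move]
  -- iteration 3/6 --
  PU: pen up
  FD 10.3: (-33.4,0) -> (-43.7,0) [heading=180, move]
  -- iteration 4/6 --
  PU: pen up
  FD 10.3: (-43.7,0) -> (-54,0) [heading=180, move]
  -- iteration 5/6 --
  PU: pen up
  FD 10.3: (-54,0) -> (-64.3,0) [heading=180, move]
  -- iteration 6/6 --
  PU: pen up
  FD 10.3: (-64.3,0) -> (-74.6,0) [heading=180, move]
]
FD 8.8: (-74.6,0) -> (-83.4,0) [heading=180, move]
FD 12.5: (-83.4,0) -> (-95.9,0) [heading=180, move]
Final: pos=(-95.9,0), heading=180, 1 segment(s) drawn
Segments drawn: 1

Answer: 1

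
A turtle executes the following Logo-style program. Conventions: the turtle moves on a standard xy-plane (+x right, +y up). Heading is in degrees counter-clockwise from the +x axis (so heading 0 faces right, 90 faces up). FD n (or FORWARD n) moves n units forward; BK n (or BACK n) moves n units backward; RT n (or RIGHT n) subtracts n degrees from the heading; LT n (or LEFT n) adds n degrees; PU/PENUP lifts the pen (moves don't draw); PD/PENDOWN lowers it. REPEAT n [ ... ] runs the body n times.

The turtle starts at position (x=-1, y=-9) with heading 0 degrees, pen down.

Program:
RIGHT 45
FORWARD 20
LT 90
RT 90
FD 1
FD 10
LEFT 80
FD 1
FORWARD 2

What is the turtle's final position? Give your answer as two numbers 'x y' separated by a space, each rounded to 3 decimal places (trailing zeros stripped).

Executing turtle program step by step:
Start: pos=(-1,-9), heading=0, pen down
RT 45: heading 0 -> 315
FD 20: (-1,-9) -> (13.142,-23.142) [heading=315, draw]
LT 90: heading 315 -> 45
RT 90: heading 45 -> 315
FD 1: (13.142,-23.142) -> (13.849,-23.849) [heading=315, draw]
FD 10: (13.849,-23.849) -> (20.92,-30.92) [heading=315, draw]
LT 80: heading 315 -> 35
FD 1: (20.92,-30.92) -> (21.739,-30.347) [heading=35, draw]
FD 2: (21.739,-30.347) -> (23.378,-29.2) [heading=35, draw]
Final: pos=(23.378,-29.2), heading=35, 5 segment(s) drawn

Answer: 23.378 -29.2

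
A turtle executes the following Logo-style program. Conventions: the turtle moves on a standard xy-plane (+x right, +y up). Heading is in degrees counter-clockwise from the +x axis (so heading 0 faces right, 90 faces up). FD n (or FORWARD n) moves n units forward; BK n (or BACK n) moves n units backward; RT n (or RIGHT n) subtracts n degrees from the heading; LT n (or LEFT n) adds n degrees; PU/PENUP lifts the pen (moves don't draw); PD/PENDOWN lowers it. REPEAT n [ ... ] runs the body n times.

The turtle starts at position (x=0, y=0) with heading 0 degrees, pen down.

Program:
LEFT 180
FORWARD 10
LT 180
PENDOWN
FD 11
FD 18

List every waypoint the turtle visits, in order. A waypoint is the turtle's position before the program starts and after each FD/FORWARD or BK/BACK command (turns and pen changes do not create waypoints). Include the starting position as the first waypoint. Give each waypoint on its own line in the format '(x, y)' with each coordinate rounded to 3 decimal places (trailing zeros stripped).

Executing turtle program step by step:
Start: pos=(0,0), heading=0, pen down
LT 180: heading 0 -> 180
FD 10: (0,0) -> (-10,0) [heading=180, draw]
LT 180: heading 180 -> 0
PD: pen down
FD 11: (-10,0) -> (1,0) [heading=0, draw]
FD 18: (1,0) -> (19,0) [heading=0, draw]
Final: pos=(19,0), heading=0, 3 segment(s) drawn
Waypoints (4 total):
(0, 0)
(-10, 0)
(1, 0)
(19, 0)

Answer: (0, 0)
(-10, 0)
(1, 0)
(19, 0)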